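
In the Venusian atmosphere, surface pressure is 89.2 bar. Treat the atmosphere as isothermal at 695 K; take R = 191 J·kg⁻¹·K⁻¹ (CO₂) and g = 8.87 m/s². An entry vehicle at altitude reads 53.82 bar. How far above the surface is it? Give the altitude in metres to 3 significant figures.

Scale height: H = RT/g = 191 × 695 / 8.87 = 14966 m.
Invert the barometric formula: z = H ln(P₀/P).
P₀/P = 89.2/53.82 = 1.6574; ln(1.6574) = 0.50525.
z = 14966 × 0.50525 = 7561.6 m.

z ≈ 7560 m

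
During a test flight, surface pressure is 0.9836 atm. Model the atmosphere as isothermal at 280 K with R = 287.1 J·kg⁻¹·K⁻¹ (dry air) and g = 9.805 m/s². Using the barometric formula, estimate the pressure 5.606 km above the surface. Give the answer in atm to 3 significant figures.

Scale height: H = RT/g = 287.1 × 280 / 9.805 = 8198.7 m.
Barometric formula: P = P₀ exp(−z/H).
z/H = 5606.0/8198.7 = 0.68377; exp(−0.68377) = 0.50471.
P = 0.9836 × 0.50471 = 0.49643 atm.

P ≈ 0.496 atm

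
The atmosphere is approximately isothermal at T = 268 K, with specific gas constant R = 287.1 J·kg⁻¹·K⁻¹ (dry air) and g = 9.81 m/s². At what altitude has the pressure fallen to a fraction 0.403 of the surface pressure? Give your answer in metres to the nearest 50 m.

Scale height: H = RT/g = 287.1 × 268 / 9.81 = 7843.3 m.
Set P/P₀ = exp(−z/H) = 0.403, so z = −H ln(0.403).
−ln(0.403) = 0.90882; z = 7843.3 × 0.90882 = 7128.1 m.

z ≈ 7150 m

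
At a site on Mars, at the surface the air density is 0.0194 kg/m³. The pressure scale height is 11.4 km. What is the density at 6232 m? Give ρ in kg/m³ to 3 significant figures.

In an isothermal atmosphere, density decays like pressure: ρ = ρ₀ exp(−z/H).
z/H = 6232.0/11400 = 0.54667; exp(−0.54667) = 0.57887.
ρ = 0.0194 × 0.57887 = 0.011230 kg/m³.

ρ ≈ 0.0112 kg/m³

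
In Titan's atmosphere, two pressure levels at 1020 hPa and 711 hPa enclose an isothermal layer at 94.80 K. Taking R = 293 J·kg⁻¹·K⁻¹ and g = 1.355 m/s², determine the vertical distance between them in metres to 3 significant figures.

Δz ≈ 7400 m

Hypsometric equation: Δz = (R T̄/g) ln(P₁/P₂).
R T̄/g = 293 × 94.80 / 1.355 = 20499 m.
ln(1020/711) = ln(1.4346) = 0.36089.
Δz = 20499 × 0.36089 = 7397.9 m.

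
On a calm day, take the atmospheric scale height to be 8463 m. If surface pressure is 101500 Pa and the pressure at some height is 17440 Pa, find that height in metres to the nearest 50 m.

Invert the barometric formula: z = H ln(P₀/P).
P₀/P = 101500/17440 = 5.8200; ln(5.8200) = 1.7613.
z = 8463.0 × 1.7613 = 14906 m.

z ≈ 14900 m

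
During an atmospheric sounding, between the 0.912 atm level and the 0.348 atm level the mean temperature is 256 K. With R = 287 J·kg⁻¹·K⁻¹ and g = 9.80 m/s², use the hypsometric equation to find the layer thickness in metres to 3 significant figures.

Hypsometric equation: Δz = (R T̄/g) ln(P₁/P₂).
R T̄/g = 287 × 256 / 9.80 = 7497.1 m.
ln(0.912/0.348) = ln(2.6207) = 0.96344.
Δz = 7497.1 × 0.96344 = 7223.0 m.

Δz ≈ 7220 m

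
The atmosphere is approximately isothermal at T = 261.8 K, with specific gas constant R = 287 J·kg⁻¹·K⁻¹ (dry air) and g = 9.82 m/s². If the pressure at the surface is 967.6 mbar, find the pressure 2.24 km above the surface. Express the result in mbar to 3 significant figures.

P ≈ 722 mbar

Scale height: H = RT/g = 287 × 261.8 / 9.82 = 7651.4 m.
Barometric formula: P = P₀ exp(−z/H).
z/H = 2240.0/7651.4 = 0.29276; exp(−0.29276) = 0.74620.
P = 967.6 × 0.74620 = 722.02 mbar.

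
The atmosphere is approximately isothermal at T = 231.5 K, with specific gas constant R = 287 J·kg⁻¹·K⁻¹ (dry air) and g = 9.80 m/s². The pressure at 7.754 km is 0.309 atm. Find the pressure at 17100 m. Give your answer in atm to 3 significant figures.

Scale height: H = RT/g = 287 × 231.5 / 9.80 = 6779.6 m.
Between two levels, P₂ = P₁ exp(−Δz/H) with Δz = z₂ − z₁.
Δz = 17100 − 7754.0 = 9346.0 m; Δz/H = 9346.0/6779.6 = 1.3785.
P₂ = 0.309 × exp(−1.3785) = 0.309 × 0.25196 = 0.077856 atm.

P ≈ 0.0779 atm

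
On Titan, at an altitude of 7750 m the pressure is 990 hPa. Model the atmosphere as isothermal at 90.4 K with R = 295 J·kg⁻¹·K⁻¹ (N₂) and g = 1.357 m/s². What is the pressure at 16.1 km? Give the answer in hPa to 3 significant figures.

Scale height: H = RT/g = 295 × 90.4 / 1.357 = 19652 m.
Between two levels, P₂ = P₁ exp(−Δz/H) with Δz = z₂ − z₁.
Δz = 16100 − 7750.0 = 8350.0 m; Δz/H = 8350.0/19652 = 0.42489.
P₂ = 990 × exp(−0.42489) = 990 × 0.65384 = 647.30 hPa.

P ≈ 647 hPa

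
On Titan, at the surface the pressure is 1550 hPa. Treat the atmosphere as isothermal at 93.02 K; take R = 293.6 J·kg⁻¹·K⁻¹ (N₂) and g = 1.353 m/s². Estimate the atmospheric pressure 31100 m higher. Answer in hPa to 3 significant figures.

P ≈ 332 hPa

Scale height: H = RT/g = 293.6 × 93.02 / 1.353 = 20185 m.
Barometric formula: P = P₀ exp(−z/H).
z/H = 31100/20185 = 1.5407; exp(−1.5407) = 0.21423.
P = 1550 × 0.21423 = 332.06 hPa.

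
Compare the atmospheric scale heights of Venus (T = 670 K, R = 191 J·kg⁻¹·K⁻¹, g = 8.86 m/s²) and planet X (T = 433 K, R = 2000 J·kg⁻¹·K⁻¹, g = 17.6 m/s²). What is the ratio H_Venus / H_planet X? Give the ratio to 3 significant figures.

H_Venus/H_planet X ≈ 0.294

H = RT/g for each body.
H_Venus = 191 × 670 / 8.86 = 14444 m.
H_planet X = 2000 × 433 / 17.6 = 49205 m.
H_Venus/H_planet X = 14444/49205 = 0.29355.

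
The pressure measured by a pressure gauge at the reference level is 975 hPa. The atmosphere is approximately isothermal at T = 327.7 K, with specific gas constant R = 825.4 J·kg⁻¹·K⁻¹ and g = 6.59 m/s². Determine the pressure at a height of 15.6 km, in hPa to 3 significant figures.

Scale height: H = RT/g = 825.4 × 327.7 / 6.59 = 41045 m.
Barometric formula: P = P₀ exp(−z/H).
z/H = 15600/41045 = 0.38007; exp(−0.38007) = 0.68381.
P = 975 × 0.68381 = 666.71 hPa.

P ≈ 667 hPa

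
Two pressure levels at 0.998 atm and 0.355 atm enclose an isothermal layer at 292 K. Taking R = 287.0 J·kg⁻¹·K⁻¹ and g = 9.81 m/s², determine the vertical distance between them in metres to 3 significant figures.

Hypsometric equation: Δz = (R T̄/g) ln(P₁/P₂).
R T̄/g = 287.0 × 292 / 9.81 = 8542.7 m.
ln(0.998/0.355) = ln(2.8113) = 1.0336.
Δz = 8542.7 × 1.0336 = 8829.7 m.

Δz ≈ 8830 m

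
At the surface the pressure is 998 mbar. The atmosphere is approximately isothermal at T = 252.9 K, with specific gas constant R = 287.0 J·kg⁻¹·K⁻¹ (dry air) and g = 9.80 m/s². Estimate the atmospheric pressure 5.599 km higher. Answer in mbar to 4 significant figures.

Scale height: H = RT/g = 287.0 × 252.9 / 9.80 = 7406.4 m.
Barometric formula: P = P₀ exp(−z/H).
z/H = 5599.0/7406.4 = 0.75597; exp(−0.75597) = 0.46955.
P = 998 × 0.46955 = 468.61 mbar.

P ≈ 468.6 mbar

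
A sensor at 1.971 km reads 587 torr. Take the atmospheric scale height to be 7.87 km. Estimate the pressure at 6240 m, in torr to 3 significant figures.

P ≈ 341 torr

Between two levels, P₂ = P₁ exp(−Δz/H) with Δz = z₂ − z₁.
Δz = 6240.0 − 1971.0 = 4269.0 m; Δz/H = 4269.0/7870.0 = 0.54244.
P₂ = 587 × exp(−0.54244) = 587 × 0.58133 = 341.24 torr.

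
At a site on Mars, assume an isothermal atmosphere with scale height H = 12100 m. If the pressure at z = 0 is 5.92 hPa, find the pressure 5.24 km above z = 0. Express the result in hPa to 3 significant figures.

Barometric formula: P = P₀ exp(−z/H).
z/H = 5240.0/12100 = 0.43306; exp(−0.43306) = 0.64852.
P = 5.92 × 0.64852 = 3.8392 hPa.

P ≈ 3.84 hPa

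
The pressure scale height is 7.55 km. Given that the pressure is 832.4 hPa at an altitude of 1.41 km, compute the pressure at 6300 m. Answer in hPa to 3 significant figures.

Between two levels, P₂ = P₁ exp(−Δz/H) with Δz = z₂ − z₁.
Δz = 6300.0 − 1410.0 = 4890.0 m; Δz/H = 4890.0/7550.0 = 0.64768.
P₂ = 832.4 × exp(−0.64768) = 832.4 × 0.52326 = 435.56 hPa.

P ≈ 436 hPa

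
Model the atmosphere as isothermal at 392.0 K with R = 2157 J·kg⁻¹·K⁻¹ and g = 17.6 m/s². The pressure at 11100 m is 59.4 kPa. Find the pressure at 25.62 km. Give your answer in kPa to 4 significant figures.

P ≈ 43.91 kPa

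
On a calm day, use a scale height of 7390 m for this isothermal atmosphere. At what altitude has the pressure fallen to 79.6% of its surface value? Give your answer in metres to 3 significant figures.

z ≈ 1690 m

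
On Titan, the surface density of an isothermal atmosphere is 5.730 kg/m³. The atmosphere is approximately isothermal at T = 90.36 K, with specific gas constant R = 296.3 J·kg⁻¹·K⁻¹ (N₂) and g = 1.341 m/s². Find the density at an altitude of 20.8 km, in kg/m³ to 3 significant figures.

ρ ≈ 2.02 kg/m³

Scale height: H = RT/g = 296.3 × 90.36 / 1.341 = 19965 m.
In an isothermal atmosphere, density decays like pressure: ρ = ρ₀ exp(−z/H).
z/H = 20800/19965 = 1.0418; exp(−1.0418) = 0.35282.
ρ = 5.730 × 0.35282 = 2.0217 kg/m³.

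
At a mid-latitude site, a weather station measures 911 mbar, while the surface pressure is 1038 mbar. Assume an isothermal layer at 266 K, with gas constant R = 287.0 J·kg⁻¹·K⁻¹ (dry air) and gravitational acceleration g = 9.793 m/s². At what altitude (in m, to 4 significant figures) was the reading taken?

Scale height: H = RT/g = 287.0 × 266 / 9.793 = 7795.6 m.
Invert the barometric formula: z = H ln(P₀/P).
P₀/P = 1038/911 = 1.1394; ln(1.1394) = 0.13050.
z = 7795.6 × 0.13050 = 1017.3 m.

z ≈ 1017 m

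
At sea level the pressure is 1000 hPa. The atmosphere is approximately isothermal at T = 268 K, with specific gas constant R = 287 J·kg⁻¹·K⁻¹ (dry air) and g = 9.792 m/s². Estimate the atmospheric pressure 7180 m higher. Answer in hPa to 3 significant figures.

P ≈ 401 hPa

Scale height: H = RT/g = 287 × 268 / 9.792 = 7855.0 m.
Barometric formula: P = P₀ exp(−z/H).
z/H = 7180.0/7855.0 = 0.91407; exp(−0.91407) = 0.40089.
P = 1000 × 0.40089 = 400.89 hPa.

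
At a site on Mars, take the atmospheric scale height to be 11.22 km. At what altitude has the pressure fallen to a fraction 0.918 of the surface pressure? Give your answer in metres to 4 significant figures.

z ≈ 960.0 m

Set P/P₀ = exp(−z/H) = 0.918, so z = −H ln(0.918).
−ln(0.918) = 0.085558; z = 11220 × 0.085558 = 959.96 m.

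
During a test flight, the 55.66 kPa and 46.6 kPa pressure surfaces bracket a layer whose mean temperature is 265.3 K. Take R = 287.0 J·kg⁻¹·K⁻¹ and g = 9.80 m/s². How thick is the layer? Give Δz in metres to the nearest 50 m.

Hypsometric equation: Δz = (R T̄/g) ln(P₁/P₂).
R T̄/g = 287.0 × 265.3 / 9.80 = 7769.5 m.
ln(55.66/46.6) = ln(1.1944) = 0.17764.
Δz = 7769.5 × 0.17764 = 1380.2 m.

Δz ≈ 1400 m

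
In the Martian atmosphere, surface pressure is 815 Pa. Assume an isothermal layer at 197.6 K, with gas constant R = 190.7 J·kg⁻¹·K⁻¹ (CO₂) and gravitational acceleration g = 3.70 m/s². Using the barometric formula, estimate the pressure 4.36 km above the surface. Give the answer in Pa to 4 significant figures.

Scale height: H = RT/g = 190.7 × 197.6 / 3.70 = 10184 m.
Barometric formula: P = P₀ exp(−z/H).
z/H = 4360.0/10184 = 0.42812; exp(−0.42812) = 0.65173.
P = 815 × 0.65173 = 531.16 Pa.

P ≈ 531.2 Pa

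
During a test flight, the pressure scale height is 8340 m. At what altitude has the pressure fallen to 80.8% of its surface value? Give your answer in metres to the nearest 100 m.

Set P/P₀ = exp(−z/H) = 0.808, so z = −H ln(0.808).
−ln(0.808) = 0.21319; z = 8340.0 × 0.21319 = 1778.0 m.

z ≈ 1800 m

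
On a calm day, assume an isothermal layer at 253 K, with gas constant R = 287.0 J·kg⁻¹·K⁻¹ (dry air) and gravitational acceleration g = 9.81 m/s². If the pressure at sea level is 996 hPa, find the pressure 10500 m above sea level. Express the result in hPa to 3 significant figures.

P ≈ 241 hPa

Scale height: H = RT/g = 287.0 × 253 / 9.81 = 7401.7 m.
Barometric formula: P = P₀ exp(−z/H).
z/H = 10500/7401.7 = 1.4186; exp(−1.4186) = 0.24205.
P = 996 × 0.24205 = 241.08 hPa.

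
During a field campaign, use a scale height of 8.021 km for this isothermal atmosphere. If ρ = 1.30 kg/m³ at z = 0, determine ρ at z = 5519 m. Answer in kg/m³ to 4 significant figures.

In an isothermal atmosphere, density decays like pressure: ρ = ρ₀ exp(−z/H).
z/H = 5519.0/8021.0 = 0.68807; exp(−0.68807) = 0.50255.
ρ = 1.30 × 0.50255 = 0.65332 kg/m³.

ρ ≈ 0.6533 kg/m³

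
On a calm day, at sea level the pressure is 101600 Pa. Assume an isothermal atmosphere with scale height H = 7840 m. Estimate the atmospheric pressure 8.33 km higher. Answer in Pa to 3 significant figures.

Barometric formula: P = P₀ exp(−z/H).
z/H = 8330.0/7840.0 = 1.0625; exp(−1.0625) = 0.34559.
P = 101600 × 0.34559 = 35112 Pa.

P ≈ 35100 Pa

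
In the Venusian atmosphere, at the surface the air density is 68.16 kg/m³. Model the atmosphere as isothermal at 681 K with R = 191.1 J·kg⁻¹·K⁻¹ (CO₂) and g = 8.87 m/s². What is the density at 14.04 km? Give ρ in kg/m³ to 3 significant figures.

ρ ≈ 26.2 kg/m³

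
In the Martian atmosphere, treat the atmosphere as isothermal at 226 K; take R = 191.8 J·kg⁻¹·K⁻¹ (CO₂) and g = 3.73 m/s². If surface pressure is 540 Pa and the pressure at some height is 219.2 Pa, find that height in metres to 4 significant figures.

z ≈ 10480 m

Scale height: H = RT/g = 191.8 × 226 / 3.73 = 11621 m.
Invert the barometric formula: z = H ln(P₀/P).
P₀/P = 540/219.2 = 2.4635; ln(2.4635) = 0.90158.
z = 11621 × 0.90158 = 10477 m.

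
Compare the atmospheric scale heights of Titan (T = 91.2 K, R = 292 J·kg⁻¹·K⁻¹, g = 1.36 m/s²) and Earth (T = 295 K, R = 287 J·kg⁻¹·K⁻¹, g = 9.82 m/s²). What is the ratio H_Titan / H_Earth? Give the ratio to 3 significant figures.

H_Titan/H_Earth ≈ 2.27

H = RT/g for each body.
H_Titan = 292 × 91.2 / 1.36 = 19581 m.
H_Earth = 287 × 295 / 9.82 = 8621.7 m.
H_Titan/H_Earth = 19581/8621.7 = 2.2711.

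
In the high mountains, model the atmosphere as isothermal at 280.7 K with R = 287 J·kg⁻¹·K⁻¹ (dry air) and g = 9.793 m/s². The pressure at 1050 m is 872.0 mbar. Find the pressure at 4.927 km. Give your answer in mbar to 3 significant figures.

P ≈ 544 mbar

Scale height: H = RT/g = 287 × 280.7 / 9.793 = 8226.4 m.
Between two levels, P₂ = P₁ exp(−Δz/H) with Δz = z₂ − z₁.
Δz = 4927.0 − 1050.0 = 3877.0 m; Δz/H = 3877.0/8226.4 = 0.47129.
P₂ = 872.0 × exp(−0.47129) = 872.0 × 0.62420 = 544.30 mbar.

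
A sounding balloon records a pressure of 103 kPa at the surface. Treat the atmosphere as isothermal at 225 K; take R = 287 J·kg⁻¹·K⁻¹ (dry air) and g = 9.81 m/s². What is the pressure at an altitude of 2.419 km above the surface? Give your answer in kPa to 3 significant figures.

P ≈ 71.3 kPa

Scale height: H = RT/g = 287 × 225 / 9.81 = 6582.6 m.
Barometric formula: P = P₀ exp(−z/H).
z/H = 2419.0/6582.6 = 0.36748; exp(−0.36748) = 0.69248.
P = 103 × 0.69248 = 71.325 kPa.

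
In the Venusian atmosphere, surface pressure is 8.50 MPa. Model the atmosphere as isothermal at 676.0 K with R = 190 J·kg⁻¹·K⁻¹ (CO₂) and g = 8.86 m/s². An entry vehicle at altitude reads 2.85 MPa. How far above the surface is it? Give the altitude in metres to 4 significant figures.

Scale height: H = RT/g = 190 × 676.0 / 8.86 = 14497 m.
Invert the barometric formula: z = H ln(P₀/P).
P₀/P = 8.50/2.85 = 2.9825; ln(2.9825) = 1.0928.
z = 14497 × 1.0928 = 15842 m.

z ≈ 15840 m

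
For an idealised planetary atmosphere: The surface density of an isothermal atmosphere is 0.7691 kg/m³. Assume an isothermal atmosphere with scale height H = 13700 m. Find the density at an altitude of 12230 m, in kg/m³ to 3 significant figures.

ρ ≈ 0.315 kg/m³

In an isothermal atmosphere, density decays like pressure: ρ = ρ₀ exp(−z/H).
z/H = 12230/13700 = 0.89270; exp(−0.89270) = 0.40955.
ρ = 0.7691 × 0.40955 = 0.31498 kg/m³.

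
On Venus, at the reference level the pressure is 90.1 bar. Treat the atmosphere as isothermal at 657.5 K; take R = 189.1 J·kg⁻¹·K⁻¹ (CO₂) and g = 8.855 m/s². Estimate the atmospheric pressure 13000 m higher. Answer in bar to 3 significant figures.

Scale height: H = RT/g = 189.1 × 657.5 / 8.855 = 14041 m.
Barometric formula: P = P₀ exp(−z/H).
z/H = 13000/14041 = 0.92586; exp(−0.92586) = 0.39619.
P = 90.1 × 0.39619 = 35.697 bar.

P ≈ 35.7 bar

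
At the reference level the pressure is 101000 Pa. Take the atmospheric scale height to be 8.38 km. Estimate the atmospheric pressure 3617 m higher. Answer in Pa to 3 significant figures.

P ≈ 65600 Pa

Barometric formula: P = P₀ exp(−z/H).
z/H = 3617.0/8380.0 = 0.43162; exp(−0.43162) = 0.64946.
P = 101000 × 0.64946 = 65595 Pa.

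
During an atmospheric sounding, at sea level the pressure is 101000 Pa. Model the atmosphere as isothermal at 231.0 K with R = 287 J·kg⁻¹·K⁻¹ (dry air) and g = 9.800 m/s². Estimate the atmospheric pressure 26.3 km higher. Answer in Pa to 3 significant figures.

P ≈ 2070 Pa

Scale height: H = RT/g = 287 × 231.0 / 9.800 = 6765.0 m.
Barometric formula: P = P₀ exp(−z/H).
z/H = 26300/6765.0 = 3.8877; exp(−3.8877) = 0.020492.
P = 101000 × 0.020492 = 2069.7 Pa.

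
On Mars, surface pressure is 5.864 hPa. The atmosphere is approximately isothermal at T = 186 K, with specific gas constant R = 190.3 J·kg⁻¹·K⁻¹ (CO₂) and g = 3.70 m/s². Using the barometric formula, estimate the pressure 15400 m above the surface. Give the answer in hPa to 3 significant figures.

Scale height: H = RT/g = 190.3 × 186 / 3.70 = 9566.4 m.
Barometric formula: P = P₀ exp(−z/H).
z/H = 15400/9566.4 = 1.6098; exp(−1.6098) = 0.19993.
P = 5.864 × 0.19993 = 1.1724 hPa.

P ≈ 1.17 hPa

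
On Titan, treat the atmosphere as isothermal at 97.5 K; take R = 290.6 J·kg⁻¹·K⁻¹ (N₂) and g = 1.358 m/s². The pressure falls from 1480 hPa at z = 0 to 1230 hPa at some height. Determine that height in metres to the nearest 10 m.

Scale height: H = RT/g = 290.6 × 97.5 / 1.358 = 20864 m.
Invert the barometric formula: z = H ln(P₀/P).
P₀/P = 1480/1230 = 1.2033; ln(1.2033) = 0.18507.
z = 20864 × 0.18507 = 3861.3 m.

z ≈ 3860 m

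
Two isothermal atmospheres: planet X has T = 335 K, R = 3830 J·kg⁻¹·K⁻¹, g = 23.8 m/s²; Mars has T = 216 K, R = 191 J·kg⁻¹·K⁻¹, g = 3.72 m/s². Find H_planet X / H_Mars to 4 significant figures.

H_planet X/H_Mars ≈ 4.861

H = RT/g for each body.
H_planet X = 3830 × 335 / 23.8 = 53910 m.
H_Mars = 191 × 216 / 3.72 = 11090 m.
H_planet X/H_Mars = 53910/11090 = 4.8611.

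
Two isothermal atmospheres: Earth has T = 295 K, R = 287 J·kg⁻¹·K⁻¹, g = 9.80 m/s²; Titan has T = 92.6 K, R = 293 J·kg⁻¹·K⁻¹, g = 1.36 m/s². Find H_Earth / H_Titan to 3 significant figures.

H_Earth/H_Titan ≈ 0.433

H = RT/g for each body.
H_Earth = 287 × 295 / 9.80 = 8639.3 m.
H_Titan = 293 × 92.6 / 1.36 = 19950 m.
H_Earth/H_Titan = 8639.3/19950 = 0.43305.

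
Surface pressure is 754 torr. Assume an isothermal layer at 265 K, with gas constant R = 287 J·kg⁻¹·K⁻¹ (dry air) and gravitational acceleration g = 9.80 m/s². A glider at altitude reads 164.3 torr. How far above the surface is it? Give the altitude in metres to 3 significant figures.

z ≈ 11800 m

Scale height: H = RT/g = 287 × 265 / 9.80 = 7760.7 m.
Invert the barometric formula: z = H ln(P₀/P).
P₀/P = 754/164.3 = 4.5892; ln(4.5892) = 1.5237.
z = 7760.7 × 1.5237 = 11825 m.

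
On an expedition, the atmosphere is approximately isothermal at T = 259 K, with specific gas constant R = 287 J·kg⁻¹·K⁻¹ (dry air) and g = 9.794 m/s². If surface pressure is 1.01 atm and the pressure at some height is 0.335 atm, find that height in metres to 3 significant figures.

Scale height: H = RT/g = 287 × 259 / 9.794 = 7589.6 m.
Invert the barometric formula: z = H ln(P₀/P).
P₀/P = 1.01/0.335 = 3.0149; ln(3.0149) = 1.1036.
z = 7589.6 × 1.1036 = 8375.9 m.

z ≈ 8380 m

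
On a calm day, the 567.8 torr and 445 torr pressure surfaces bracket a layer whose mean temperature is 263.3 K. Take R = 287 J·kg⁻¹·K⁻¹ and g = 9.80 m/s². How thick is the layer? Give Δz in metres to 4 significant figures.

Δz ≈ 1879 m

Hypsometric equation: Δz = (R T̄/g) ln(P₁/P₂).
R T̄/g = 287 × 263.3 / 9.80 = 7710.9 m.
ln(567.8/445) = ln(1.2760) = 0.24373.
Δz = 7710.9 × 0.24373 = 1879.4 m.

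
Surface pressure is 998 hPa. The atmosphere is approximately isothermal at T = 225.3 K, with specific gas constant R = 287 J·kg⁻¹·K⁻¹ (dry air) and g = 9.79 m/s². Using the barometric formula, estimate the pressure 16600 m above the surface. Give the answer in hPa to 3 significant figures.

Scale height: H = RT/g = 287 × 225.3 / 9.79 = 6604.8 m.
Barometric formula: P = P₀ exp(−z/H).
z/H = 16600/6604.8 = 2.5133; exp(−2.5133) = 0.081000.
P = 998 × 0.081000 = 80.838 hPa.

P ≈ 80.8 hPa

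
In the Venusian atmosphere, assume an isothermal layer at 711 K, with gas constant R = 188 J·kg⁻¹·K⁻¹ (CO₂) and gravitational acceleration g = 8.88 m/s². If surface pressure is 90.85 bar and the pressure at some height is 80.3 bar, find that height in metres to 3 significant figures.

Scale height: H = RT/g = 188 × 711 / 8.88 = 15053 m.
Invert the barometric formula: z = H ln(P₀/P).
P₀/P = 90.85/80.3 = 1.1314; ln(1.1314) = 0.12346.
z = 15053 × 0.12346 = 1858.4 m.

z ≈ 1860 m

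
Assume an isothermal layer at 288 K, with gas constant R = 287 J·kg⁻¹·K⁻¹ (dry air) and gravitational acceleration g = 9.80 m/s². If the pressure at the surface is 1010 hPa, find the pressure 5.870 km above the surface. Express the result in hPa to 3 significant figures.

P ≈ 504 hPa

Scale height: H = RT/g = 287 × 288 / 9.80 = 8434.3 m.
Barometric formula: P = P₀ exp(−z/H).
z/H = 5870.0/8434.3 = 0.69597; exp(−0.69597) = 0.49859.
P = 1010 × 0.49859 = 503.58 hPa.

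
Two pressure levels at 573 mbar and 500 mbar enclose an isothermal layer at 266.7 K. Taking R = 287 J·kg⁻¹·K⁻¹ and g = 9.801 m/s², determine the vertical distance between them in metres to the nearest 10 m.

Hypsometric equation: Δz = (R T̄/g) ln(P₁/P₂).
R T̄/g = 287 × 266.7 / 9.801 = 7809.7 m.
ln(573/500) = ln(1.1460) = 0.13628.
Δz = 7809.7 × 0.13628 = 1064.3 m.

Δz ≈ 1060 m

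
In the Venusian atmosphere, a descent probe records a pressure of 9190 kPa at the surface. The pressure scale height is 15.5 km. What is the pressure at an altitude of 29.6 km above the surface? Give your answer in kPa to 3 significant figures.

P ≈ 1360 kPa

Barometric formula: P = P₀ exp(−z/H).
z/H = 29600/15500 = 1.9097; exp(−1.9097) = 0.14812.
P = 9190 × 0.14812 = 1361.2 kPa.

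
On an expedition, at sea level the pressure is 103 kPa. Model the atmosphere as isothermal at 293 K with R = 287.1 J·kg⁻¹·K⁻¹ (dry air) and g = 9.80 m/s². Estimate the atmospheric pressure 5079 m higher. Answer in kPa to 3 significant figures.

P ≈ 57.0 kPa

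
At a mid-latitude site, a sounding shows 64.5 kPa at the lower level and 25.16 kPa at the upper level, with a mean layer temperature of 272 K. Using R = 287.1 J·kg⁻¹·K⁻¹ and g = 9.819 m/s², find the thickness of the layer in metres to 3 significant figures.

Hypsometric equation: Δz = (R T̄/g) ln(P₁/P₂).
R T̄/g = 287.1 × 272 / 9.819 = 7953.1 m.
ln(64.5/25.16) = ln(2.5636) = 0.94141.
Δz = 7953.1 × 0.94141 = 7487.1 m.

Δz ≈ 7490 m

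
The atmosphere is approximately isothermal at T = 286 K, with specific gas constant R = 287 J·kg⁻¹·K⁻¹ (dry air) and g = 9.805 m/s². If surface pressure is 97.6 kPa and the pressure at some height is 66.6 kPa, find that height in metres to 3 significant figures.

Scale height: H = RT/g = 287 × 286 / 9.805 = 8371.4 m.
Invert the barometric formula: z = H ln(P₀/P).
P₀/P = 97.6/66.6 = 1.4655; ln(1.4655) = 0.38220.
z = 8371.4 × 0.38220 = 3199.5 m.

z ≈ 3200 m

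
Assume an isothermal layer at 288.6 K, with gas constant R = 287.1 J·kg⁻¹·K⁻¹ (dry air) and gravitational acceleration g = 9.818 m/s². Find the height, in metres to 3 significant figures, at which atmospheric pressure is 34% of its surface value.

Scale height: H = RT/g = 287.1 × 288.6 / 9.818 = 8439.3 m.
Set P/P₀ = exp(−z/H) = 0.34, so z = −H ln(0.34).
−ln(0.34) = 1.0788; z = 8439.3 × 1.0788 = 9104.3 m.

z ≈ 9100 m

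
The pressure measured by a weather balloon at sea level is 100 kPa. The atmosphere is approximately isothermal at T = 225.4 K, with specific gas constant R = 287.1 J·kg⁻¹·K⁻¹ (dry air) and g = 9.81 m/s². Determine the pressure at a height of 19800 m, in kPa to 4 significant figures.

Scale height: H = RT/g = 287.1 × 225.4 / 9.81 = 6596.6 m.
Barometric formula: P = P₀ exp(−z/H).
z/H = 19800/6596.6 = 3.0015; exp(−3.0015) = 0.049712.
P = 100 × 0.049712 = 4.9712 kPa.

P ≈ 4.971 kPa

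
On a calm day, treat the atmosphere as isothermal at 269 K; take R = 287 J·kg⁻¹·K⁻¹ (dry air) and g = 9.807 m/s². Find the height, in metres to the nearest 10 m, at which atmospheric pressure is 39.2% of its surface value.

Scale height: H = RT/g = 287 × 269 / 9.807 = 7872.2 m.
Set P/P₀ = exp(−z/H) = 0.392, so z = −H ln(0.392).
−ln(0.392) = 0.93649; z = 7872.2 × 0.93649 = 7372.2 m.

z ≈ 7370 m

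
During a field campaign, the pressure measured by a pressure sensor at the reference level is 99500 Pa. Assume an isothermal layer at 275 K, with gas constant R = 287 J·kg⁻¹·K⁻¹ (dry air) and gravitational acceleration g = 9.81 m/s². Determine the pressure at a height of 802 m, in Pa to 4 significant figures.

P ≈ 90060 Pa

Scale height: H = RT/g = 287 × 275 / 9.81 = 8045.4 m.
Barometric formula: P = P₀ exp(−z/H).
z/H = 802.00/8045.4 = 0.099684; exp(−0.099684) = 0.90512.
P = 99500 × 0.90512 = 90059 Pa.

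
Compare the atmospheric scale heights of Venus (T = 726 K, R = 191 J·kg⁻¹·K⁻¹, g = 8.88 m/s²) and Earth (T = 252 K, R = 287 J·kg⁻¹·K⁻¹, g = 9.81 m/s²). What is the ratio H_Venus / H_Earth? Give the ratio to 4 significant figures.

H_Venus/H_Earth ≈ 2.118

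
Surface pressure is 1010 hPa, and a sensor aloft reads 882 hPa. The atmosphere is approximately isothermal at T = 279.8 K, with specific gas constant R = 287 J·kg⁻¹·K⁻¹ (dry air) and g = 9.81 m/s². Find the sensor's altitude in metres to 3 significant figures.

z ≈ 1110 m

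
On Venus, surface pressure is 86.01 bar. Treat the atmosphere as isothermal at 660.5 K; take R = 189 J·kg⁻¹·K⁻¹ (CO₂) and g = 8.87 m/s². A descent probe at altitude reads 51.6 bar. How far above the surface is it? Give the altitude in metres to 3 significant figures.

z ≈ 7190 m

Scale height: H = RT/g = 189 × 660.5 / 8.87 = 14074 m.
Invert the barometric formula: z = H ln(P₀/P).
P₀/P = 86.01/51.6 = 1.6669; ln(1.6669) = 0.51097.
z = 14074 × 0.51097 = 7191.4 m.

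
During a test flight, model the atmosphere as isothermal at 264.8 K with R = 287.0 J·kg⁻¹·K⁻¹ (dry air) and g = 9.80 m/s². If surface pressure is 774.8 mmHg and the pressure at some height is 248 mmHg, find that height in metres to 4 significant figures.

Scale height: H = RT/g = 287.0 × 264.8 / 9.80 = 7754.9 m.
Invert the barometric formula: z = H ln(P₀/P).
P₀/P = 774.8/248 = 3.1242; ln(3.1242) = 1.1392.
z = 7754.9 × 1.1392 = 8834.4 m.

z ≈ 8834 m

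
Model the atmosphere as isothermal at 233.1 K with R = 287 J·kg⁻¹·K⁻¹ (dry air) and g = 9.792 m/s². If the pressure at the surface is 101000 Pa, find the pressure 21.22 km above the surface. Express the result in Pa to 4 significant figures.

Scale height: H = RT/g = 287 × 233.1 / 9.792 = 6832.1 m.
Barometric formula: P = P₀ exp(−z/H).
z/H = 21220/6832.1 = 3.1059; exp(−3.1059) = 0.044784.
P = 101000 × 0.044784 = 4523.2 Pa.

P ≈ 4523 Pa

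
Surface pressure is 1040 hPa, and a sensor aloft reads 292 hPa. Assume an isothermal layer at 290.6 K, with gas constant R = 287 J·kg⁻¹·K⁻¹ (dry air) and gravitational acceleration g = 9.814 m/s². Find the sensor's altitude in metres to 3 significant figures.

z ≈ 10800 m

Scale height: H = RT/g = 287 × 290.6 / 9.814 = 8498.3 m.
Invert the barometric formula: z = H ln(P₀/P).
P₀/P = 1040/292 = 3.5616; ln(3.5616) = 1.2702.
z = 8498.3 × 1.2702 = 10795 m.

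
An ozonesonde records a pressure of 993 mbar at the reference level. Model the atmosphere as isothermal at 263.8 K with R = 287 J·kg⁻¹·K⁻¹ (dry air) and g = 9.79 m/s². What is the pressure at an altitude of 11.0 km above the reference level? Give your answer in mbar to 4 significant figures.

Scale height: H = RT/g = 287 × 263.8 / 9.79 = 7733.5 m.
Barometric formula: P = P₀ exp(−z/H).
z/H = 11000/7733.5 = 1.4224; exp(−1.4224) = 0.24113.
P = 993 × 0.24113 = 239.44 mbar.

P ≈ 239.4 mbar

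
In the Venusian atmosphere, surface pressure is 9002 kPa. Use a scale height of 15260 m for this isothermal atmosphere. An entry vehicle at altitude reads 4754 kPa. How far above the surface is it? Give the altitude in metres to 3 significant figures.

Invert the barometric formula: z = H ln(P₀/P).
P₀/P = 9002/4754 = 1.8936; ln(1.8936) = 0.63848.
z = 15260 × 0.63848 = 9743.2 m.

z ≈ 9740 m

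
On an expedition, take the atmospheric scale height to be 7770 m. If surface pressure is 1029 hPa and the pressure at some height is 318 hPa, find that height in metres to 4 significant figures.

z ≈ 9124 m

Invert the barometric formula: z = H ln(P₀/P).
P₀/P = 1029/318 = 3.2358; ln(3.2358) = 1.1743.
z = 7770.0 × 1.1743 = 9124.3 m.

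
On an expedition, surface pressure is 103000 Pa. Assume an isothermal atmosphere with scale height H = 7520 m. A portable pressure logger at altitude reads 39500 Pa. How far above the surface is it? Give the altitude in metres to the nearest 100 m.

z ≈ 7200 m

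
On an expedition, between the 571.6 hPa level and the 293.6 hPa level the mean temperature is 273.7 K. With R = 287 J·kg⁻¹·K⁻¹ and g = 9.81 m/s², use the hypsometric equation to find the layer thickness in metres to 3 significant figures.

Δz ≈ 5330 m

Hypsometric equation: Δz = (R T̄/g) ln(P₁/P₂).
R T̄/g = 287 × 273.7 / 9.81 = 8007.3 m.
ln(571.6/293.6) = ln(1.9469) = 0.66624.
Δz = 8007.3 × 0.66624 = 5334.8 m.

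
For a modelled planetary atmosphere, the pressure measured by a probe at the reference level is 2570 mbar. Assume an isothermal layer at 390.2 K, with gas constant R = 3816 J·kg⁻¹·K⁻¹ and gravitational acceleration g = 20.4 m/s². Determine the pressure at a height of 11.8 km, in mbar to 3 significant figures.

Scale height: H = RT/g = 3816 × 390.2 / 20.4 = 72990 m.
Barometric formula: P = P₀ exp(−z/H).
z/H = 11800/72990 = 0.16167; exp(−0.16167) = 0.85072.
P = 2570 × 0.85072 = 2186.4 mbar.

P ≈ 2190 mbar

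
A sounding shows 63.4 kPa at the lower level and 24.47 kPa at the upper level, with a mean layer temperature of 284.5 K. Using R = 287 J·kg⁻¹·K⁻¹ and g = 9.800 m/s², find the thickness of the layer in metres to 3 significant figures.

Δz ≈ 7930 m

Hypsometric equation: Δz = (R T̄/g) ln(P₁/P₂).
R T̄/g = 287 × 284.5 / 9.800 = 8331.8 m.
ln(63.4/24.47) = ln(2.5909) = 0.95201.
Δz = 8331.8 × 0.95201 = 7932.0 m.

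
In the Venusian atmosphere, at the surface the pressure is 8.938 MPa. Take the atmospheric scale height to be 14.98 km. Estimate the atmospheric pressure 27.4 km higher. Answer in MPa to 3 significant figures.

P ≈ 1.44 MPa

Barometric formula: P = P₀ exp(−z/H).
z/H = 27400/14980 = 1.8291; exp(−1.8291) = 0.16056.
P = 8.938 × 0.16056 = 1.4351 MPa.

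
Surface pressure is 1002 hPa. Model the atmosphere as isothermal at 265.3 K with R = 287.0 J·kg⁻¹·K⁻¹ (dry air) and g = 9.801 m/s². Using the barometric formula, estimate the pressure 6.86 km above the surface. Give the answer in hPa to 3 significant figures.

P ≈ 414 hPa

Scale height: H = RT/g = 287.0 × 265.3 / 9.801 = 7768.7 m.
Barometric formula: P = P₀ exp(−z/H).
z/H = 6860.0/7768.7 = 0.88303; exp(−0.88303) = 0.41353.
P = 1002 × 0.41353 = 414.36 hPa.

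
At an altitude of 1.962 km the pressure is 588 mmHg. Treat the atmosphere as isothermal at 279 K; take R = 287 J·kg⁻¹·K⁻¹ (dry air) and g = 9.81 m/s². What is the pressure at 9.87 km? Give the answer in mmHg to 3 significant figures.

P ≈ 223 mmHg

Scale height: H = RT/g = 287 × 279 / 9.81 = 8162.4 m.
Between two levels, P₂ = P₁ exp(−Δz/H) with Δz = z₂ − z₁.
Δz = 9870.0 − 1962.0 = 7908.0 m; Δz/H = 7908.0/8162.4 = 0.96883.
P₂ = 588 × exp(−0.96883) = 588 × 0.37953 = 223.16 mmHg.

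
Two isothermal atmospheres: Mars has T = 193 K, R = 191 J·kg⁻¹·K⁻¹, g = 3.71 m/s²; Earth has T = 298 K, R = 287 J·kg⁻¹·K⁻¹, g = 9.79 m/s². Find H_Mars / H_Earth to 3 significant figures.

H = RT/g for each body.
H_Mars = 191 × 193 / 3.71 = 9936.1 m.
H_Earth = 287 × 298 / 9.79 = 8736.1 m.
H_Mars/H_Earth = 9936.1/8736.1 = 1.1374.

H_Mars/H_Earth ≈ 1.14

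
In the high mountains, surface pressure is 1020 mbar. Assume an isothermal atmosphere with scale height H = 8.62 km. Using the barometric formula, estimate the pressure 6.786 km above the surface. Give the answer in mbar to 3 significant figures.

P ≈ 464 mbar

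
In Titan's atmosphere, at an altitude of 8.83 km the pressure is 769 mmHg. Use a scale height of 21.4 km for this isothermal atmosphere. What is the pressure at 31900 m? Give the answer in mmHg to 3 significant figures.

Between two levels, P₂ = P₁ exp(−Δz/H) with Δz = z₂ − z₁.
Δz = 31900 − 8830.0 = 23070 m; Δz/H = 23070/21400 = 1.0780.
P₂ = 769 × exp(−1.0780) = 769 × 0.34028 = 261.68 mmHg.

P ≈ 262 mmHg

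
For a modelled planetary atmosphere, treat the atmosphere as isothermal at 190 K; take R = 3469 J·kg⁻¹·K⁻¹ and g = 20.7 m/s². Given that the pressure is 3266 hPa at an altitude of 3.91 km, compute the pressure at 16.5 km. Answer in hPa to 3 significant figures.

P ≈ 2200 hPa

Scale height: H = RT/g = 3469 × 190 / 20.7 = 31841 m.
Between two levels, P₂ = P₁ exp(−Δz/H) with Δz = z₂ − z₁.
Δz = 16500 − 3910.0 = 12590 m; Δz/H = 12590/31841 = 0.39540.
P₂ = 3266 × exp(−0.39540) = 3266 × 0.67341 = 2199.4 hPa.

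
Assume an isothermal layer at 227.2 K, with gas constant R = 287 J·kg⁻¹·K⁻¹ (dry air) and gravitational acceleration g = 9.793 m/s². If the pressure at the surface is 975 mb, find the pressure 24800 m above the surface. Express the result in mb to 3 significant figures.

Scale height: H = RT/g = 287 × 227.2 / 9.793 = 6658.5 m.
Barometric formula: P = P₀ exp(−z/H).
z/H = 24800/6658.5 = 3.7246; exp(−3.7246) = 0.024123.
P = 975 × 0.024123 = 23.520 mb.

P ≈ 23.5 mb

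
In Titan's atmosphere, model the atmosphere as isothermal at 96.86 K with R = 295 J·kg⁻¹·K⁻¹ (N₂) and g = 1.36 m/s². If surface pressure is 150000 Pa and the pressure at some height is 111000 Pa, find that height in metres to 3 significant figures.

z ≈ 6330 m

Scale height: H = RT/g = 295 × 96.86 / 1.36 = 21010 m.
Invert the barometric formula: z = H ln(P₀/P).
P₀/P = 150000/111000 = 1.3514; ln(1.3514) = 0.30114.
z = 21010 × 0.30114 = 6327.0 m.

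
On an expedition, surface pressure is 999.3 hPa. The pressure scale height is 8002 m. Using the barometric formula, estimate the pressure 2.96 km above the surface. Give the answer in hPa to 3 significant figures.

P ≈ 690 hPa

Barometric formula: P = P₀ exp(−z/H).
z/H = 2960.0/8002.0 = 0.36991; exp(−0.36991) = 0.69080.
P = 999.3 × 0.69080 = 690.32 hPa.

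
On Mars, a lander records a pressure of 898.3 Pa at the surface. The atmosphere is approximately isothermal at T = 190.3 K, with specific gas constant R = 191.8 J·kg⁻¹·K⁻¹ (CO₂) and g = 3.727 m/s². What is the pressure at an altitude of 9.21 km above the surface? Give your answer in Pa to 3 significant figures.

Scale height: H = RT/g = 191.8 × 190.3 / 3.727 = 9793.3 m.
Barometric formula: P = P₀ exp(−z/H).
z/H = 9210.0/9793.3 = 0.94044; exp(−0.94044) = 0.39046.
P = 898.3 × 0.39046 = 350.75 Pa.

P ≈ 351 Pa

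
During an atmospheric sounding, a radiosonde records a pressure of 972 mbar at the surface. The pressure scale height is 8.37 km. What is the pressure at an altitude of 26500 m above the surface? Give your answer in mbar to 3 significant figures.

Barometric formula: P = P₀ exp(−z/H).
z/H = 26500/8370.0 = 3.1661; exp(−3.1661) = 0.042168.
P = 972 × 0.042168 = 40.987 mbar.

P ≈ 41.0 mbar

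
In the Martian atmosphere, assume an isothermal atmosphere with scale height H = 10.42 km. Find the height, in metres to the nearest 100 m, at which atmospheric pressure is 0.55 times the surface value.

Set P/P₀ = exp(−z/H) = 0.55, so z = −H ln(0.55).
−ln(0.55) = 0.59784; z = 10420 × 0.59784 = 6229.5 m.

z ≈ 6200 m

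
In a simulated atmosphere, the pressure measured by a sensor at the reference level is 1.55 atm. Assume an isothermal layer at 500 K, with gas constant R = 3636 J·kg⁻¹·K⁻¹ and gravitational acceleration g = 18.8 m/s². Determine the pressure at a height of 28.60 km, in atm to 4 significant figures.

Scale height: H = RT/g = 3636 × 500 / 18.8 = 96702 m.
Barometric formula: P = P₀ exp(−z/H).
z/H = 28600/96702 = 0.29575; exp(−0.29575) = 0.74397.
P = 1.55 × 0.74397 = 1.1532 atm.

P ≈ 1.153 atm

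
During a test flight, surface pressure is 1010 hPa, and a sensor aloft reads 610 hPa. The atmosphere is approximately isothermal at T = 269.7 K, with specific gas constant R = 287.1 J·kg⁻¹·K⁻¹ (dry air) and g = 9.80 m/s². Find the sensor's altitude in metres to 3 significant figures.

z ≈ 3980 m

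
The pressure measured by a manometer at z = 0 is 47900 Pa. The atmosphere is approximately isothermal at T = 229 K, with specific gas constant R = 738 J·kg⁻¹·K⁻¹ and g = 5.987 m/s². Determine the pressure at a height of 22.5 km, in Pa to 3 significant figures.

P ≈ 21600 Pa

Scale height: H = RT/g = 738 × 229 / 5.987 = 28228 m.
Barometric formula: P = P₀ exp(−z/H).
z/H = 22500/28228 = 0.79708; exp(−0.79708) = 0.45064.
P = 47900 × 0.45064 = 21586 Pa.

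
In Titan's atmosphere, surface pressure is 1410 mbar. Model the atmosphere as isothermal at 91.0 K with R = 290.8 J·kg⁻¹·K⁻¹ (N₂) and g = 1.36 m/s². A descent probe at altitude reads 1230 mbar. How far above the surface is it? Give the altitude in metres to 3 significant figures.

z ≈ 2660 m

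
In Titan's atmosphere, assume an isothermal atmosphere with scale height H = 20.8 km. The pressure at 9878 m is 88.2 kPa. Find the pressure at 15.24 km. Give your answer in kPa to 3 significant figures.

Between two levels, P₂ = P₁ exp(−Δz/H) with Δz = z₂ − z₁.
Δz = 15240 − 9878.0 = 5362.0 m; Δz/H = 5362.0/20800 = 0.25779.
P₂ = 88.2 × exp(−0.25779) = 88.2 × 0.77276 = 68.157 kPa.

P ≈ 68.2 kPa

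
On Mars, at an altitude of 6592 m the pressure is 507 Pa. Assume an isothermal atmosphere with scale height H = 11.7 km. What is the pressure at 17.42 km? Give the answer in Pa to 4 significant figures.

P ≈ 200.9 Pa

Between two levels, P₂ = P₁ exp(−Δz/H) with Δz = z₂ − z₁.
Δz = 17420 − 6592.0 = 10828 m; Δz/H = 10828/11700 = 0.92547.
P₂ = 507 × exp(−0.92547) = 507 × 0.39635 = 200.95 Pa.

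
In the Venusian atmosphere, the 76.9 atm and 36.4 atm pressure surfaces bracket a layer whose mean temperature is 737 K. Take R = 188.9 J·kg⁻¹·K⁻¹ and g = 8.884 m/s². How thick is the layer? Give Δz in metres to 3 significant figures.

Δz ≈ 11700 m

Hypsometric equation: Δz = (R T̄/g) ln(P₁/P₂).
R T̄/g = 188.9 × 737 / 8.884 = 15671 m.
ln(76.9/36.4) = ln(2.1126) = 0.74792.
Δz = 15671 × 0.74792 = 11721 m.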